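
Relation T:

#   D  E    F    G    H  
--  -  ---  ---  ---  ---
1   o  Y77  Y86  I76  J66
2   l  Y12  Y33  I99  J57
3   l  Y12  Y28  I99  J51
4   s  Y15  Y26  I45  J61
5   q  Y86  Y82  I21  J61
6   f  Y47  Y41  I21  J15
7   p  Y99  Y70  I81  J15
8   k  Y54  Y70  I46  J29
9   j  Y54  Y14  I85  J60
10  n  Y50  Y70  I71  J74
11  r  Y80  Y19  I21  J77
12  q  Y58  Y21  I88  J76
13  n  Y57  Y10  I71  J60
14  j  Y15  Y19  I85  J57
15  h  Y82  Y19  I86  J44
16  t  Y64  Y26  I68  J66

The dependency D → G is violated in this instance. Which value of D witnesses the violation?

D=o: row 1 → G = I76 ✓
D=l: rows 2, 3 → G = I99, I99 ✓
D=s: row 4 → G = I45 ✓
D=q: rows 5, 12 → G takes values {I21, I88} — violation
D=f: row 6 → G = I21 ✓
D=p: row 7 → G = I81 ✓
D=k: row 8 → G = I46 ✓
D=j: rows 9, 14 → G = I85, I85 ✓
D=n: rows 10, 13 → G = I71, I71 ✓
D=r: row 11 → G = I21 ✓
D=h: row 15 → G = I86 ✓
D=t: row 16 → G = I68 ✓
The only D value with inconsistent G is D=q.

q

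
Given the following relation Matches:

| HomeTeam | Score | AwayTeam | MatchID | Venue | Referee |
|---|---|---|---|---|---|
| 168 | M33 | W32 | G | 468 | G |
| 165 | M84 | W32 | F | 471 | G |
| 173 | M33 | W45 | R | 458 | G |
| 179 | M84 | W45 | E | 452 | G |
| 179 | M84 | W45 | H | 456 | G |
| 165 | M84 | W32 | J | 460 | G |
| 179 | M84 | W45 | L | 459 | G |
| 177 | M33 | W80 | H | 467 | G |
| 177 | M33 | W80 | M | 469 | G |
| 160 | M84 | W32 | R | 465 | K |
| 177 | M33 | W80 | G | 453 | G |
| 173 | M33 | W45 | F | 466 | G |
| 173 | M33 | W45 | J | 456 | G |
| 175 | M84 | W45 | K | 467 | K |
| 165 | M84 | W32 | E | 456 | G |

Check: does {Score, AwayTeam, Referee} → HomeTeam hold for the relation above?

Yes

(Score=M33, AwayTeam=W32, Referee=G): 1 row → HomeTeam = 168 ✓
(Score=M84, AwayTeam=W32, Referee=G): 3 rows → HomeTeam = 165, 165, 165 ✓
(Score=M33, AwayTeam=W45, Referee=G): 3 rows → HomeTeam = 173, 173, 173 ✓
(Score=M84, AwayTeam=W45, Referee=G): 3 rows → HomeTeam = 179, 179, 179 ✓
(Score=M33, AwayTeam=W80, Referee=G): 3 rows → HomeTeam = 177, 177, 177 ✓
(Score=M84, AwayTeam=W32, Referee=K): 1 row → HomeTeam = 160 ✓
(Score=M84, AwayTeam=W45, Referee=K): 1 row → HomeTeam = 175 ✓
Every {Score, AwayTeam, Referee} value is associated with a single HomeTeam value, so {Score, AwayTeam, Referee} → HomeTeam holds.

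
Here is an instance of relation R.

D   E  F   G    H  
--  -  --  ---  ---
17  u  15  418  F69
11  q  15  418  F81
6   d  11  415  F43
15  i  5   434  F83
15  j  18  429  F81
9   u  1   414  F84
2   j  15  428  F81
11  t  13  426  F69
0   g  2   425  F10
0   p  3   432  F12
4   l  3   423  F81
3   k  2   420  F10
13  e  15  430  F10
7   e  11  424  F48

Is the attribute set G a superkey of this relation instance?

Two distinct rows share G=418, so G does not determine every attribute — not a superkey.

No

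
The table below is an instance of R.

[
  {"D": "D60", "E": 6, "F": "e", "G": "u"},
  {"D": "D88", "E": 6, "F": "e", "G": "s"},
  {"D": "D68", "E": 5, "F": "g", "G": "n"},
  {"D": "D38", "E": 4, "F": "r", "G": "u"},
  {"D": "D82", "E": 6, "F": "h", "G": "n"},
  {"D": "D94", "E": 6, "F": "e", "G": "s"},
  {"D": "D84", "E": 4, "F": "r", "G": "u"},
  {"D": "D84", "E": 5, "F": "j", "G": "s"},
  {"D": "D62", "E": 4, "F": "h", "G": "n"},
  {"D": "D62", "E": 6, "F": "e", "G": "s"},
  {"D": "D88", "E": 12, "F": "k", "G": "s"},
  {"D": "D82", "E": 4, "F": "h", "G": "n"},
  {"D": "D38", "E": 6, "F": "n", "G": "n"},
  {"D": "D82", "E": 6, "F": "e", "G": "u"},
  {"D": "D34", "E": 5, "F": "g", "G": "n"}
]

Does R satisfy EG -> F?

(E=6, G=u): 2 rows → F = e, e ✓
(E=6, G=s): 3 rows → F = e, e, e ✓
(E=5, G=n): 2 rows → F = g, g ✓
(E=4, G=u): 2 rows → F = r, r ✓
(E=6, G=n): 2 rows → F takes values {h, n} — violation
(E=5, G=s): 1 row → F = j ✓
(E=4, G=n): 2 rows → F = h, h ✓
(E=12, G=s): 1 row → F = k ✓
Two rows agree on EG but differ on F, so EG -> F does not hold.

No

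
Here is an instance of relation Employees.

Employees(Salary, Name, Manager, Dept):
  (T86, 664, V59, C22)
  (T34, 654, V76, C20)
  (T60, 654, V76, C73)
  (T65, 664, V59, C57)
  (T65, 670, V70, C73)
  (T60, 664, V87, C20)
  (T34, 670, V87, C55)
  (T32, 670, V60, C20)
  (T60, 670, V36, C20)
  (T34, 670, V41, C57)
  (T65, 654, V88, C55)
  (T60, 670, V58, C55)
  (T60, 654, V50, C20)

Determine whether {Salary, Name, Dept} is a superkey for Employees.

All 13 rows have distinct {Salary, Name, Dept} values, so {Salary, Name, Dept} → (all attributes) holds and {Salary, Name, Dept} is a superkey.

Yes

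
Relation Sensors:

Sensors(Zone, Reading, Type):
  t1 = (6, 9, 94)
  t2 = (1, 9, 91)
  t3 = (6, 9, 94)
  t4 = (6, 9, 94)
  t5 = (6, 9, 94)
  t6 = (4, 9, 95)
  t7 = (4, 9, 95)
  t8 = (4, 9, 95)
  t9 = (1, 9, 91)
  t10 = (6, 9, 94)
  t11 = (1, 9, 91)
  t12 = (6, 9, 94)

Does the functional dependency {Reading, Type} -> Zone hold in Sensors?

Yes

(Reading=9, Type=94): rows 1, 3, 4, 5, 10, 12 → Zone = 6, 6, 6, 6, 6, 6 ✓
(Reading=9, Type=91): rows 2, 9, 11 → Zone = 1, 1, 1 ✓
(Reading=9, Type=95): rows 6, 7, 8 → Zone = 4, 4, 4 ✓
Every {Reading, Type} value is associated with a single Zone value, so {Reading, Type} -> Zone holds.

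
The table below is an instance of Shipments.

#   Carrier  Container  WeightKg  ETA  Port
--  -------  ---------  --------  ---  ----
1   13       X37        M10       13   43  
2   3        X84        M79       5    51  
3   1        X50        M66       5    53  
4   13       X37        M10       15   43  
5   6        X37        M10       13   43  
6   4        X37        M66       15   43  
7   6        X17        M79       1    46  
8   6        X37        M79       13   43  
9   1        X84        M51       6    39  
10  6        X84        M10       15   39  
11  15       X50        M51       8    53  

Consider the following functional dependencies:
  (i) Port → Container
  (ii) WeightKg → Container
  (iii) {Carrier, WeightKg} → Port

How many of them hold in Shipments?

(i) Port → Container: every LHS value maps to a single RHS value — holds.
(ii) WeightKg → Container: WeightKg=M10: rows 1, 4, 5, 10 → Container takes values {X37, X84} — violation; WeightKg=M79: rows 2, 7, 8 → Container takes values {X84, X17, X37} — violation; WeightKg=M66: rows 3, 6 → Container takes values {X50, X37} — violation; WeightKg=M51: rows 9, 11 → Container takes values {X84, X50} — violation — fails.
(iii) {Carrier, WeightKg} → Port: (Carrier=6, WeightKg=M10): rows 5, 10 → Port takes values {43, 39} — violation; (Carrier=6, WeightKg=M79): rows 7, 8 → Port takes values {46, 43} — violation — fails.
1 of the 3 dependencies holds.

1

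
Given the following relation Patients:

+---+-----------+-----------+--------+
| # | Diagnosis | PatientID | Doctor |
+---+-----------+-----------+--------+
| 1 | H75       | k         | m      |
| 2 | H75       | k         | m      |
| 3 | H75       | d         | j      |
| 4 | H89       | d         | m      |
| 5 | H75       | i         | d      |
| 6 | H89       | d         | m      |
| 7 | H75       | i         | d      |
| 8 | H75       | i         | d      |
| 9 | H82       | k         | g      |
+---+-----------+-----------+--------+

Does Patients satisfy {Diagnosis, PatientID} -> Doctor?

Yes

(Diagnosis=H75, PatientID=k): rows 1, 2 → Doctor = m, m ✓
(Diagnosis=H75, PatientID=d): row 3 → Doctor = j ✓
(Diagnosis=H89, PatientID=d): rows 4, 6 → Doctor = m, m ✓
(Diagnosis=H75, PatientID=i): rows 5, 7, 8 → Doctor = d, d, d ✓
(Diagnosis=H82, PatientID=k): row 9 → Doctor = g ✓
Every {Diagnosis, PatientID} value is associated with a single Doctor value, so {Diagnosis, PatientID} -> Doctor holds.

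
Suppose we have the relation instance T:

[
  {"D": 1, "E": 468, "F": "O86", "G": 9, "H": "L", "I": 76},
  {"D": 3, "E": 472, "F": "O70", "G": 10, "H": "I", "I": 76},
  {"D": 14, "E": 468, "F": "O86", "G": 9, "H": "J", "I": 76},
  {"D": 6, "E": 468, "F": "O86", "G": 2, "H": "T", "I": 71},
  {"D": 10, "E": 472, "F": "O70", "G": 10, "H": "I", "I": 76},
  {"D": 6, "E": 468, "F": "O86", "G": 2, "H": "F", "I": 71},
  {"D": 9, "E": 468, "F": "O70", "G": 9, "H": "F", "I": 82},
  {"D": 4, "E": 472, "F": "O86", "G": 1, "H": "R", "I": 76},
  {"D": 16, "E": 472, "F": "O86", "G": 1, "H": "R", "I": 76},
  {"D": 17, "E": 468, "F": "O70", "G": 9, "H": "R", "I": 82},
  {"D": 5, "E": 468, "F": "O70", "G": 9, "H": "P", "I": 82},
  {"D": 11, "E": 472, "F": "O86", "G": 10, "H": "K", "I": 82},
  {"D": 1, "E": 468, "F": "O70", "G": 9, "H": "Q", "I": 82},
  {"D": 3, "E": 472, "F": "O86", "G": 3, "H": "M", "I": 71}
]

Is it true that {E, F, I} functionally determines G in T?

(E=468, F=O86, I=76): 2 rows → G = 9, 9 ✓
(E=472, F=O70, I=76): 2 rows → G = 10, 10 ✓
(E=468, F=O86, I=71): 2 rows → G = 2, 2 ✓
(E=468, F=O70, I=82): 4 rows → G = 9, 9, 9, 9 ✓
(E=472, F=O86, I=76): 2 rows → G = 1, 1 ✓
(E=472, F=O86, I=82): 1 row → G = 10 ✓
(E=472, F=O86, I=71): 1 row → G = 3 ✓
Every {E, F, I} value is associated with a single G value, so {E, F, I} -> G holds.

Yes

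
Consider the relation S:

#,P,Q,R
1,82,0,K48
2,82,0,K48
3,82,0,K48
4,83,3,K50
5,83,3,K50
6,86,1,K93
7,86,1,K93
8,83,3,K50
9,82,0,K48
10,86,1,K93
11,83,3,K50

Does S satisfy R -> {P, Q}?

Yes

R=K48: rows 1, 2, 3, 9 → {P,Q} = (82, 0), (82, 0), (82, 0), (82, 0) ✓
R=K50: rows 4, 5, 8, 11 → {P,Q} = (83, 3), (83, 3), (83, 3), (83, 3) ✓
R=K93: rows 6, 7, 10 → {P,Q} = (86, 1), (86, 1), (86, 1) ✓
Every R value is associated with a single {P, Q} value, so R -> {P, Q} holds.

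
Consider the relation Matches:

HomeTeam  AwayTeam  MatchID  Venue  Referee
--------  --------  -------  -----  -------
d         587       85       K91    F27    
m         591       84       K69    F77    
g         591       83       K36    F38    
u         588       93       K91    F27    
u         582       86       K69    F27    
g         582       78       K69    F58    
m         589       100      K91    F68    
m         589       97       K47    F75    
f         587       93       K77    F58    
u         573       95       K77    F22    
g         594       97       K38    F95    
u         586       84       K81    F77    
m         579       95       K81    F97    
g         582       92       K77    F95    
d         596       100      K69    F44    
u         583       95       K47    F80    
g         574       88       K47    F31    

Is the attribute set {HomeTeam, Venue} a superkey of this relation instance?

Yes

All 17 rows have distinct {HomeTeam, Venue} values, so {HomeTeam, Venue} → (all attributes) holds and {HomeTeam, Venue} is a superkey.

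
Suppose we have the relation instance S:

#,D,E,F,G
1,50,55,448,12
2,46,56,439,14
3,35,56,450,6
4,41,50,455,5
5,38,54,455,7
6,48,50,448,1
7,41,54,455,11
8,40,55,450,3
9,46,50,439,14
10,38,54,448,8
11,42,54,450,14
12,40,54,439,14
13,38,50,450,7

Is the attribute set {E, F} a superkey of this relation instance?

No

Rows 5 and 7 have the same {E, F} value (E=54, F=455) but are distinct tuples, so {E, F} does not determine every attribute — not a superkey.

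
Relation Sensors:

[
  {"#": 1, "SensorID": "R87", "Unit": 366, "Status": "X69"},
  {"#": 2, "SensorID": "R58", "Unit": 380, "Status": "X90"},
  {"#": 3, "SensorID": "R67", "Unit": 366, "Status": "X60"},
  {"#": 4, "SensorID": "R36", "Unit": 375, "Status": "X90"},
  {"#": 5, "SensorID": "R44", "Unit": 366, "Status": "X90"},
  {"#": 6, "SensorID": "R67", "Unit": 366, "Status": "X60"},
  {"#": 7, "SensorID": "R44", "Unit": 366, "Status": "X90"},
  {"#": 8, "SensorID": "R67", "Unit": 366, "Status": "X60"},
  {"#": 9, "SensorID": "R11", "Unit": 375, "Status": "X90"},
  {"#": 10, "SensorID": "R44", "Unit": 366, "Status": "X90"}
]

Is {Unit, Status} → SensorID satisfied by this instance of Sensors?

(Unit=366, Status=X69): row 1 → SensorID = R87 ✓
(Unit=380, Status=X90): row 2 → SensorID = R58 ✓
(Unit=366, Status=X60): rows 3, 6, 8 → SensorID = R67, R67, R67 ✓
(Unit=375, Status=X90): rows 4, 9 → SensorID takes values {R36, R11} — violation
(Unit=366, Status=X90): rows 5, 7, 10 → SensorID = R44, R44, R44 ✓
Two rows agree on {Unit, Status} but differ on SensorID, so {Unit, Status} → SensorID does not hold.

No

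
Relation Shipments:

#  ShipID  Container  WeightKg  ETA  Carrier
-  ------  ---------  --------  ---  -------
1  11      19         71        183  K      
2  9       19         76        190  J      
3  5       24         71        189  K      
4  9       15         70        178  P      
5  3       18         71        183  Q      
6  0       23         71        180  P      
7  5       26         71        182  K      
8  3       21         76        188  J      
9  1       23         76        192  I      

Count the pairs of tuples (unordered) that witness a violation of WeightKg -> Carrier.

WeightKg=71: violating pairs (1,5), (1,6), (3,5), (3,6), (5,6), (5,7), (6,7) — 7 pairs.
WeightKg=76: violating pairs (2,9), (8,9) — 2 pairs.

9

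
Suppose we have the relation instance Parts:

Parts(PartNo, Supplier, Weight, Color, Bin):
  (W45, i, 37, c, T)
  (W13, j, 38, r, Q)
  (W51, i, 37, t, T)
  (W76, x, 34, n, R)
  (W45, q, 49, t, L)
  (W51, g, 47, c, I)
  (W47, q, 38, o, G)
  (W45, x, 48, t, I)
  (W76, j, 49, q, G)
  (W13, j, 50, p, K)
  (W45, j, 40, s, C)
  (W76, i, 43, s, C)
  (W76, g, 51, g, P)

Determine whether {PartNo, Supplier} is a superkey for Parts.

Two distinct rows share (PartNo=W13, Supplier=j), so {PartNo, Supplier} does not determine every attribute — not a superkey.

No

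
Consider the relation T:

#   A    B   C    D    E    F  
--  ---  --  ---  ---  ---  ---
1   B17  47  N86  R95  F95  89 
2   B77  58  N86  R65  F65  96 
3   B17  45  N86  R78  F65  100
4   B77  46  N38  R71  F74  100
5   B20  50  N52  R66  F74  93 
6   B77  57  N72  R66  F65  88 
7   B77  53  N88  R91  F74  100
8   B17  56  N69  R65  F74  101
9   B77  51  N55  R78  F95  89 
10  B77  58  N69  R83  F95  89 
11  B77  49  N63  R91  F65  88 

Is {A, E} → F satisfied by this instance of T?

No

(A=B17, E=F95): row 1 → F = 89 ✓
(A=B77, E=F65): rows 2, 6, 11 → F takes values {96, 88} — violation
(A=B17, E=F65): row 3 → F = 100 ✓
(A=B77, E=F74): rows 4, 7 → F = 100, 100 ✓
(A=B20, E=F74): row 5 → F = 93 ✓
(A=B17, E=F74): row 8 → F = 101 ✓
(A=B77, E=F95): rows 9, 10 → F = 89, 89 ✓
Two rows agree on {A, E} but differ on F, so {A, E} → F does not hold.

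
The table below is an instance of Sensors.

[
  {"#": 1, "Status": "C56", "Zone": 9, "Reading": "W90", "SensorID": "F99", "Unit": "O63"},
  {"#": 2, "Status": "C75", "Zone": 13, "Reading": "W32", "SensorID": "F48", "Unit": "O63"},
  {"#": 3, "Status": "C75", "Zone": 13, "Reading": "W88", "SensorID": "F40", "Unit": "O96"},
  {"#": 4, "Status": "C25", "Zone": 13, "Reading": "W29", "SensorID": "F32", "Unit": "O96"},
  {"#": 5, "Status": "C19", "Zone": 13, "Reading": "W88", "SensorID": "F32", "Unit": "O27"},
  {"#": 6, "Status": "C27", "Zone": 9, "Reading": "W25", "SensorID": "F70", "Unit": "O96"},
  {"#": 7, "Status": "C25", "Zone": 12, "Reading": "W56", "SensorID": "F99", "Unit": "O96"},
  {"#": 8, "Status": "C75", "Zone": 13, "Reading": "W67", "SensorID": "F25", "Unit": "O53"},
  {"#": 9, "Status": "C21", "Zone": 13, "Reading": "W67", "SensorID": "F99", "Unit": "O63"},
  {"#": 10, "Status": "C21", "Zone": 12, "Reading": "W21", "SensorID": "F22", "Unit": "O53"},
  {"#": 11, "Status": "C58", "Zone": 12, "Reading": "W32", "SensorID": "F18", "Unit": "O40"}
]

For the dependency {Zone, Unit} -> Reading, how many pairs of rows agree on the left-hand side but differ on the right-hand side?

2

(Zone=13, Unit=O63): violating pairs (2,9) — 1 pair.
(Zone=13, Unit=O96): violating pairs (3,4) — 1 pair.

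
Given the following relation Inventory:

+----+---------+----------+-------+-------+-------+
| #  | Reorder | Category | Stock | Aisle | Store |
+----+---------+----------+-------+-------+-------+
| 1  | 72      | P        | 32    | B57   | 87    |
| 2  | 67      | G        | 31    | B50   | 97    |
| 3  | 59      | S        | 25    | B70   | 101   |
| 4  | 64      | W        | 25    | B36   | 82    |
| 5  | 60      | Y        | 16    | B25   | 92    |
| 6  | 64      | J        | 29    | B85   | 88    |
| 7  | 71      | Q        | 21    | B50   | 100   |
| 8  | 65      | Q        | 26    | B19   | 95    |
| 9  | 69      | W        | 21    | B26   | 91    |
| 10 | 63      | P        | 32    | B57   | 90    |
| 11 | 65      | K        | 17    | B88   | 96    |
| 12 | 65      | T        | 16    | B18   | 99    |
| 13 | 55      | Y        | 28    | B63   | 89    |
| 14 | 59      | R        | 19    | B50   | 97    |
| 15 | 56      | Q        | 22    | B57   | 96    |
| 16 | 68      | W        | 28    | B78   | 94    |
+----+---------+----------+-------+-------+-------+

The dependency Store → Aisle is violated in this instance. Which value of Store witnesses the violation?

Store=87: row 1 → Aisle = B57 ✓
Store=97: rows 2, 14 → Aisle = B50, B50 ✓
Store=101: row 3 → Aisle = B70 ✓
Store=82: row 4 → Aisle = B36 ✓
Store=92: row 5 → Aisle = B25 ✓
Store=88: row 6 → Aisle = B85 ✓
Store=100: row 7 → Aisle = B50 ✓
Store=95: row 8 → Aisle = B19 ✓
Store=91: row 9 → Aisle = B26 ✓
Store=90: row 10 → Aisle = B57 ✓
Store=96: rows 11, 15 → Aisle takes values {B88, B57} — violation
Store=99: row 12 → Aisle = B18 ✓
Store=89: row 13 → Aisle = B63 ✓
Store=94: row 16 → Aisle = B78 ✓
The only Store value with inconsistent Aisle is Store=96.

96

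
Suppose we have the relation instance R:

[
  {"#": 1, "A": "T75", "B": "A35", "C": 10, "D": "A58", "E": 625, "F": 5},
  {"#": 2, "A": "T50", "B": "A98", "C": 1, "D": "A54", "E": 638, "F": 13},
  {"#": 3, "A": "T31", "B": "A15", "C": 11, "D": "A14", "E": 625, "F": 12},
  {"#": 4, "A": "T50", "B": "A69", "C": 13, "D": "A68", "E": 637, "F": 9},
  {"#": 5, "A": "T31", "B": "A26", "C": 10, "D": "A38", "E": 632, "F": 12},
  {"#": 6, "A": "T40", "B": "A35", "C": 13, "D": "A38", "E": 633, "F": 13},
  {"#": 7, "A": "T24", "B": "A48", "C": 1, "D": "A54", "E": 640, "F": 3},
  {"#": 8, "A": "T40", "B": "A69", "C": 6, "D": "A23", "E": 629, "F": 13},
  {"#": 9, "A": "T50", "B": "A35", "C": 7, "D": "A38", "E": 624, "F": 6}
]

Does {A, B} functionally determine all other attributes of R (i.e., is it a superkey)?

Yes

All 9 rows have distinct {A, B} values, so {A, B} → (all attributes) holds and {A, B} is a superkey.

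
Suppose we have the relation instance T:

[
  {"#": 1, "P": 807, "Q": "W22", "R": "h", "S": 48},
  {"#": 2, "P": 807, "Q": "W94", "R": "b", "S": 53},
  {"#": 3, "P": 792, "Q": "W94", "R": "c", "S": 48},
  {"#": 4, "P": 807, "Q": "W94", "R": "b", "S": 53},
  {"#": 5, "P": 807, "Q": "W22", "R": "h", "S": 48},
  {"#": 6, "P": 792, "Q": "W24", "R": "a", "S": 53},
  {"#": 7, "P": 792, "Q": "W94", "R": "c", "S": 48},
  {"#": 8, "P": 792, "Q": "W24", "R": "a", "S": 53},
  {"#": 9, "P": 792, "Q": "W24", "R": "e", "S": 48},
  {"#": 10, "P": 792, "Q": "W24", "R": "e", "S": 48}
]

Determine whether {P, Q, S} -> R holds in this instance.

Yes

(P=807, Q=W22, S=48): rows 1, 5 → R = h, h ✓
(P=807, Q=W94, S=53): rows 2, 4 → R = b, b ✓
(P=792, Q=W94, S=48): rows 3, 7 → R = c, c ✓
(P=792, Q=W24, S=53): rows 6, 8 → R = a, a ✓
(P=792, Q=W24, S=48): rows 9, 10 → R = e, e ✓
Every {P, Q, S} value is associated with a single R value, so {P, Q, S} -> R holds.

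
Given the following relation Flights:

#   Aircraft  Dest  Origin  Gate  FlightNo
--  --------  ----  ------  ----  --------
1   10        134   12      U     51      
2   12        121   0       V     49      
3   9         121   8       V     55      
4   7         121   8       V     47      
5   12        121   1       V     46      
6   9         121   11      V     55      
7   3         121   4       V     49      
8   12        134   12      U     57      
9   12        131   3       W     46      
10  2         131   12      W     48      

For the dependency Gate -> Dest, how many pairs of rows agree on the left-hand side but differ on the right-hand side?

0

Gate=U: all 2 rows agree on Dest — 0 pairs.
Gate=V: all 6 rows agree on Dest — 0 pairs.
Gate=W: all 2 rows agree on Dest — 0 pairs.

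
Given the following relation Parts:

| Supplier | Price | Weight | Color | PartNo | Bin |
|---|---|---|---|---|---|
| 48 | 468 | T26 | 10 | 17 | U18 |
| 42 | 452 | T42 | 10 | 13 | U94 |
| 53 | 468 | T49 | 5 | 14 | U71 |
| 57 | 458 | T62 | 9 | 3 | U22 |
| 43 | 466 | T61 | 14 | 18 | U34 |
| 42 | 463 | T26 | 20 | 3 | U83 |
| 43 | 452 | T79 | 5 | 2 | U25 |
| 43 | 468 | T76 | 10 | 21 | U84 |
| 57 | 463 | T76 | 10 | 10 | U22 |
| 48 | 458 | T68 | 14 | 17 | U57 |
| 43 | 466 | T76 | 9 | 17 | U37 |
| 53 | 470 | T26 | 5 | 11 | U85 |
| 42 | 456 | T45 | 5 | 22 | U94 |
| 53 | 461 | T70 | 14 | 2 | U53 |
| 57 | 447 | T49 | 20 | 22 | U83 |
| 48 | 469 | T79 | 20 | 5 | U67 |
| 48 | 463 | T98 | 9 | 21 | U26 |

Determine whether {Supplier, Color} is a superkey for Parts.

No

Two distinct rows share (Supplier=53, Color=5), so {Supplier, Color} does not determine every attribute — not a superkey.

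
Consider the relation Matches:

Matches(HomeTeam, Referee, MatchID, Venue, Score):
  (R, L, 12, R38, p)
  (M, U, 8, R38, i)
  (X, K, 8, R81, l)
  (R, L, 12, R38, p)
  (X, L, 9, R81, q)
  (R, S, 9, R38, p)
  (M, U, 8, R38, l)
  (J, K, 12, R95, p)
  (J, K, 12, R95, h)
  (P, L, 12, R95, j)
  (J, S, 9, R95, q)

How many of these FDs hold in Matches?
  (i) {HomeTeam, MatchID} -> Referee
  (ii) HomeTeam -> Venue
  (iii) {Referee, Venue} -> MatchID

3

(i) {HomeTeam, MatchID} -> Referee: every LHS value maps to a single RHS value — holds.
(ii) HomeTeam -> Venue: every LHS value maps to a single RHS value — holds.
(iii) {Referee, Venue} -> MatchID: every LHS value maps to a single RHS value — holds.
3 of the 3 dependencies hold.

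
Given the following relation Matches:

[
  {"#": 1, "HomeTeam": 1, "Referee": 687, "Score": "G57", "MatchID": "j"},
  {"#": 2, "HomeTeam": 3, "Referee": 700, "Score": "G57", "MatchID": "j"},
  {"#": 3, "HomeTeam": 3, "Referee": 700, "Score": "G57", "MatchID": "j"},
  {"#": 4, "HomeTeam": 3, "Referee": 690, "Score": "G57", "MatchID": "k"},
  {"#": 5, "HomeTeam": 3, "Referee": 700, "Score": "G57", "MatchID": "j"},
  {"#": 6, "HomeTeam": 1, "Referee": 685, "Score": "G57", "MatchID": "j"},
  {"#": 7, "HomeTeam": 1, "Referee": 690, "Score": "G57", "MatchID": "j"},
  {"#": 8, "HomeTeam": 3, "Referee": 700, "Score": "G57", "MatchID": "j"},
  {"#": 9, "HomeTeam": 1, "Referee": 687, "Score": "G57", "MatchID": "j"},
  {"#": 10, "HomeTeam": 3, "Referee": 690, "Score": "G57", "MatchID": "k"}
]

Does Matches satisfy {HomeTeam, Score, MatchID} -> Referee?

(HomeTeam=1, Score=G57, MatchID=j): rows 1, 6, 7, 9 → Referee takes values {687, 685, 690} — violation
(HomeTeam=3, Score=G57, MatchID=j): rows 2, 3, 5, 8 → Referee = 700, 700, 700, 700 ✓
(HomeTeam=3, Score=G57, MatchID=k): rows 4, 10 → Referee = 690, 690 ✓
Two rows agree on {HomeTeam, Score, MatchID} but differ on Referee, so {HomeTeam, Score, MatchID} -> Referee does not hold.

No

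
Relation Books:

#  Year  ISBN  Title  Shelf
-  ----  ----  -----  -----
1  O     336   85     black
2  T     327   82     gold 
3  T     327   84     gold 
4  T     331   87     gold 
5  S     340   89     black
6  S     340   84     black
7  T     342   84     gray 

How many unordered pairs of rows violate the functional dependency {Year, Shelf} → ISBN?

(Year=T, Shelf=gold): violating pairs (2,4), (3,4) — 2 pairs.
(Year=S, Shelf=black): all 2 rows agree on ISBN — 0 pairs.

2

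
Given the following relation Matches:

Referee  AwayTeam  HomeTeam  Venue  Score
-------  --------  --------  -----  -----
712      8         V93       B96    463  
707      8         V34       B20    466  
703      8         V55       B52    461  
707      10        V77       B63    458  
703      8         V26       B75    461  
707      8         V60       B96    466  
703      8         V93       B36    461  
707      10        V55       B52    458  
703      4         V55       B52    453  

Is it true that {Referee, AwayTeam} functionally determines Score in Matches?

Yes

(Referee=712, AwayTeam=8): 1 row → Score = 463 ✓
(Referee=707, AwayTeam=8): 2 rows → Score = 466, 466 ✓
(Referee=703, AwayTeam=8): 3 rows → Score = 461, 461, 461 ✓
(Referee=707, AwayTeam=10): 2 rows → Score = 458, 458 ✓
(Referee=703, AwayTeam=4): 1 row → Score = 453 ✓
Every {Referee, AwayTeam} value is associated with a single Score value, so {Referee, AwayTeam} → Score holds.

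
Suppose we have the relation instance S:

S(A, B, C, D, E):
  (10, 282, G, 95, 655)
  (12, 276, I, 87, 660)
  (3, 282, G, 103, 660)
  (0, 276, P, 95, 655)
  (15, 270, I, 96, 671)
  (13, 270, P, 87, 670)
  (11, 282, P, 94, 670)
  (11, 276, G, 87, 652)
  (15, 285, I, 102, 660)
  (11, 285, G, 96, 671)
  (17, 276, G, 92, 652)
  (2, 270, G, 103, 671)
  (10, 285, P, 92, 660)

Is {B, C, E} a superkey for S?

Two distinct rows share (B=276, C=G, E=652), so {B, C, E} does not determine every attribute — not a superkey.

No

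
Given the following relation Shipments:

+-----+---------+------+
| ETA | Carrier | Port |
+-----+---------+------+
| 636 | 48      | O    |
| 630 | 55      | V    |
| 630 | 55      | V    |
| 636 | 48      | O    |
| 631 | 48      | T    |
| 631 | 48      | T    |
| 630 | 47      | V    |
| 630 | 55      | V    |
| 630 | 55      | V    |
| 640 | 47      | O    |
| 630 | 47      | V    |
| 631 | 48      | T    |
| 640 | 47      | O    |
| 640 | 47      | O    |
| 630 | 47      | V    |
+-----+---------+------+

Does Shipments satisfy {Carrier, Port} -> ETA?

Yes

(Carrier=48, Port=O): 2 rows → ETA = 636, 636 ✓
(Carrier=55, Port=V): 4 rows → ETA = 630, 630, 630, 630 ✓
(Carrier=48, Port=T): 3 rows → ETA = 631, 631, 631 ✓
(Carrier=47, Port=V): 3 rows → ETA = 630, 630, 630 ✓
(Carrier=47, Port=O): 3 rows → ETA = 640, 640, 640 ✓
Every {Carrier, Port} value is associated with a single ETA value, so {Carrier, Port} -> ETA holds.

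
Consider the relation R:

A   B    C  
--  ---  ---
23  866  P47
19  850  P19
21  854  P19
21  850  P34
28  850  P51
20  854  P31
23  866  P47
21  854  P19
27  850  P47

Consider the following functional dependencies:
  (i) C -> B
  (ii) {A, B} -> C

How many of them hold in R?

(i) C -> B: C=P47: 3 rows → B takes values {866, 850} — violation; C=P19: 3 rows → B takes values {850, 854} — violation — fails.
(ii) {A, B} -> C: every LHS value maps to a single RHS value — holds.
1 of the 2 dependencies holds.

1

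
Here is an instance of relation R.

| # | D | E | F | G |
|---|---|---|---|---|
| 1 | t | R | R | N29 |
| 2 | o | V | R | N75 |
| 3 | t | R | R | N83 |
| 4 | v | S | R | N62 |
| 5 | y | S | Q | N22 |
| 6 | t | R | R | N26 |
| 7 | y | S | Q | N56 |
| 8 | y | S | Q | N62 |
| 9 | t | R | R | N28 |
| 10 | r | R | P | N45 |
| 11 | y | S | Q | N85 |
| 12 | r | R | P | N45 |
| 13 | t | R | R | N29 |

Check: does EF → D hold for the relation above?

Yes

(E=R, F=R): rows 1, 3, 6, 9, 13 → D = t, t, t, t, t ✓
(E=V, F=R): row 2 → D = o ✓
(E=S, F=R): row 4 → D = v ✓
(E=S, F=Q): rows 5, 7, 8, 11 → D = y, y, y, y ✓
(E=R, F=P): rows 10, 12 → D = r, r ✓
Every EF value is associated with a single D value, so EF → D holds.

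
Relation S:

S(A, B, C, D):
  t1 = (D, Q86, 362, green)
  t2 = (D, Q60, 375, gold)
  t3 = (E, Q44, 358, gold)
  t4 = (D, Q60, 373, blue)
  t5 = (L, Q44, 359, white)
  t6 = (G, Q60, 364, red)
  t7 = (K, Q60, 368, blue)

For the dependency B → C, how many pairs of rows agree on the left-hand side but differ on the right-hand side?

7

B=Q60: violating pairs (2,4), (2,6), (2,7), (4,6), (4,7), (6,7) — 6 pairs.
B=Q44: violating pairs (3,5) — 1 pair.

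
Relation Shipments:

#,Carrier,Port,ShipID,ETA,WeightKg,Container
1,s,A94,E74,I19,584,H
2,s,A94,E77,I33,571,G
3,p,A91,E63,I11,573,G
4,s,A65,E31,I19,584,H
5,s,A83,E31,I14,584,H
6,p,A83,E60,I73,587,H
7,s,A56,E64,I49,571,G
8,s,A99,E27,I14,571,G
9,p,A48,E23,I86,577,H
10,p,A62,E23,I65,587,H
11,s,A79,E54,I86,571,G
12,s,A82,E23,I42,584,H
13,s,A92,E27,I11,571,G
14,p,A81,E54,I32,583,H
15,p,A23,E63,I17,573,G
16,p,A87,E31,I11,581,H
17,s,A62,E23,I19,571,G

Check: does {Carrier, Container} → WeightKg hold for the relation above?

No

(Carrier=s, Container=H): rows 1, 4, 5, 12 → WeightKg = 584, 584, 584, 584 ✓
(Carrier=s, Container=G): rows 2, 7, 8, 11, 13, 17 → WeightKg = 571, 571, 571, 571, 571, 571 ✓
(Carrier=p, Container=G): rows 3, 15 → WeightKg = 573, 573 ✓
(Carrier=p, Container=H): rows 6, 9, 10, 14, 16 → WeightKg takes values {587, 577, 583, 581} — violation
Two rows agree on {Carrier, Container} but differ on WeightKg, so {Carrier, Container} → WeightKg does not hold.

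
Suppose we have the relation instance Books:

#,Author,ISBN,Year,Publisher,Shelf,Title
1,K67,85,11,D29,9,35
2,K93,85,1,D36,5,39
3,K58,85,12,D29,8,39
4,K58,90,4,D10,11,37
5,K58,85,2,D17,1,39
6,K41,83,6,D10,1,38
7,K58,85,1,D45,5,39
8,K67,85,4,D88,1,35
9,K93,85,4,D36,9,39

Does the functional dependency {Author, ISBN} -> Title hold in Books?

Yes

(Author=K67, ISBN=85): rows 1, 8 → Title = 35, 35 ✓
(Author=K93, ISBN=85): rows 2, 9 → Title = 39, 39 ✓
(Author=K58, ISBN=85): rows 3, 5, 7 → Title = 39, 39, 39 ✓
(Author=K58, ISBN=90): row 4 → Title = 37 ✓
(Author=K41, ISBN=83): row 6 → Title = 38 ✓
Every {Author, ISBN} value is associated with a single Title value, so {Author, ISBN} -> Title holds.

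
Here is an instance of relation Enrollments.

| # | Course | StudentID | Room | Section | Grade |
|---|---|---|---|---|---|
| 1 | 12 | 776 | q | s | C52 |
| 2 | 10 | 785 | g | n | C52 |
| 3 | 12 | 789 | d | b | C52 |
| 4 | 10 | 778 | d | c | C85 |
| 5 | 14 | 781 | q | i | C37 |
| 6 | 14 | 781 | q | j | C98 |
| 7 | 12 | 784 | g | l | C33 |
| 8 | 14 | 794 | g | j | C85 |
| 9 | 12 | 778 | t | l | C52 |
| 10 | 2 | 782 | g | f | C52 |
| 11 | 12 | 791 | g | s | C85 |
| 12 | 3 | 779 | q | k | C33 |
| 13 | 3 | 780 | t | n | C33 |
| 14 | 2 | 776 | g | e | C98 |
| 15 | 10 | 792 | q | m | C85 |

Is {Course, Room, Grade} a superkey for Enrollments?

All 15 rows have distinct {Course, Room, Grade} values, so {Course, Room, Grade} → (all attributes) holds and {Course, Room, Grade} is a superkey.

Yes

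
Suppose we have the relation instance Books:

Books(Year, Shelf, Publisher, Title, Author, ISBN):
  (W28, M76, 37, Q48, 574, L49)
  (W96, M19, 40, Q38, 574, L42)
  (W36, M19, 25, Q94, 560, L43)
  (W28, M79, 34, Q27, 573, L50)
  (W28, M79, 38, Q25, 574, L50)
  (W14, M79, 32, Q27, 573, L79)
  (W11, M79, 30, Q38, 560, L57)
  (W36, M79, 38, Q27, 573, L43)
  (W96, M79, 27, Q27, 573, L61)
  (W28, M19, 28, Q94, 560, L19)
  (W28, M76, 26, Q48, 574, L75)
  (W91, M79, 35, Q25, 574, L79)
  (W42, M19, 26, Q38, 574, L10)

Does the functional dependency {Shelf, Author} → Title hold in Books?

(Shelf=M76, Author=574): 2 rows → Title = Q48, Q48 ✓
(Shelf=M19, Author=574): 2 rows → Title = Q38, Q38 ✓
(Shelf=M19, Author=560): 2 rows → Title = Q94, Q94 ✓
(Shelf=M79, Author=573): 4 rows → Title = Q27, Q27, Q27, Q27 ✓
(Shelf=M79, Author=574): 2 rows → Title = Q25, Q25 ✓
(Shelf=M79, Author=560): 1 row → Title = Q38 ✓
Every {Shelf, Author} value is associated with a single Title value, so {Shelf, Author} → Title holds.

Yes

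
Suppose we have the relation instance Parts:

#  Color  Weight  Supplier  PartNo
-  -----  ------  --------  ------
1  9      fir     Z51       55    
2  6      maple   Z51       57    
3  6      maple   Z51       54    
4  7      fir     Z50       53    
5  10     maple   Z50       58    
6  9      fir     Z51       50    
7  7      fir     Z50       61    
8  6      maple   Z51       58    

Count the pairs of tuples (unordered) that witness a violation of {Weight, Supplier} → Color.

0

(Weight=fir, Supplier=Z51): all 2 rows agree on Color — 0 pairs.
(Weight=maple, Supplier=Z51): all 3 rows agree on Color — 0 pairs.
(Weight=fir, Supplier=Z50): all 2 rows agree on Color — 0 pairs.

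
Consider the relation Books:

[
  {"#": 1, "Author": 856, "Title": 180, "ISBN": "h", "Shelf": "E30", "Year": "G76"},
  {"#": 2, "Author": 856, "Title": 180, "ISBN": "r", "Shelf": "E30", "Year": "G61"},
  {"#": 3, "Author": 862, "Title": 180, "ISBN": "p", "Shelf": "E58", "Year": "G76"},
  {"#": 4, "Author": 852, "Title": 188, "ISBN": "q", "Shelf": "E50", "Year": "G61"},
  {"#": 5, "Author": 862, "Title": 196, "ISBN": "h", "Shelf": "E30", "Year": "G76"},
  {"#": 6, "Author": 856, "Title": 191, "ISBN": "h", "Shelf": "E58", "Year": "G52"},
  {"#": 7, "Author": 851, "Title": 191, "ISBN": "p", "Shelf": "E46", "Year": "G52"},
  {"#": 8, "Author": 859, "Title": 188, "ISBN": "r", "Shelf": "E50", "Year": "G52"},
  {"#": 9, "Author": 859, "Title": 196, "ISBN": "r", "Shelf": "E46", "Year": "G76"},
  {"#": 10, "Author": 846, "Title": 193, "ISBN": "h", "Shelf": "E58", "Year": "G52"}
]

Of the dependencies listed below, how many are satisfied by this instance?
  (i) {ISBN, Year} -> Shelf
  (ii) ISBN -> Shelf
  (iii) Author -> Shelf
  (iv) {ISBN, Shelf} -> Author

1

(i) {ISBN, Year} -> Shelf: every LHS value maps to a single RHS value — holds.
(ii) ISBN -> Shelf: ISBN=h: rows 1, 5, 6, 10 → Shelf takes values {E30, E58} — violation; ISBN=r: rows 2, 8, 9 → Shelf takes values {E30, E50, E46} — violation; ISBN=p: rows 3, 7 → Shelf takes values {E58, E46} — violation — fails.
(iii) Author -> Shelf: Author=856: rows 1, 2, 6 → Shelf takes values {E30, E58} — violation; Author=862: rows 3, 5 → Shelf takes values {E58, E30} — violation; Author=859: rows 8, 9 → Shelf takes values {E50, E46} — violation — fails.
(iv) {ISBN, Shelf} -> Author: (ISBN=h, Shelf=E30): rows 1, 5 → Author takes values {856, 862} — violation; (ISBN=h, Shelf=E58): rows 6, 10 → Author takes values {856, 846} — violation — fails.
1 of the 4 dependencies holds.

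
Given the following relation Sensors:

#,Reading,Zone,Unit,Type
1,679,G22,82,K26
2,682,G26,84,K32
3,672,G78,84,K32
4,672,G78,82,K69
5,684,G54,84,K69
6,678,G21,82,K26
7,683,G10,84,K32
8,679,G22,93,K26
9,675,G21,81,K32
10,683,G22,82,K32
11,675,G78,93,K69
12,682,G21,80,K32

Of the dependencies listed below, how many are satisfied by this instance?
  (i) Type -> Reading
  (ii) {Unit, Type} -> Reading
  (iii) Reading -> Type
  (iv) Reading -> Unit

0

(i) Type -> Reading: Type=K26: rows 1, 6, 8 → Reading takes values {679, 678} — violation; Type=K32: rows 2, 3, 7, 9, 10, 12 → Reading takes values {682, 672, 683, 675} — violation; Type=K69: rows 4, 5, 11 → Reading takes values {672, 684, 675} — violation — fails.
(ii) {Unit, Type} -> Reading: (Unit=82, Type=K26): rows 1, 6 → Reading takes values {679, 678} — violation; (Unit=84, Type=K32): rows 2, 3, 7 → Reading takes values {682, 672, 683} — violation — fails.
(iii) Reading -> Type: Reading=672: rows 3, 4 → Type takes values {K32, K69} — violation; Reading=675: rows 9, 11 → Type takes values {K32, K69} — violation — fails.
(iv) Reading -> Unit: Reading=679: rows 1, 8 → Unit takes values {82, 93} — violation; Reading=682: rows 2, 12 → Unit takes values {84, 80} — violation; Reading=672: rows 3, 4 → Unit takes values {84, 82} — violation; Reading=683: rows 7, 10 → Unit takes values {84, 82} — violation; Reading=675: rows 9, 11 → Unit takes values {81, 93} — violation — fails.
None of the 4 dependencies hold.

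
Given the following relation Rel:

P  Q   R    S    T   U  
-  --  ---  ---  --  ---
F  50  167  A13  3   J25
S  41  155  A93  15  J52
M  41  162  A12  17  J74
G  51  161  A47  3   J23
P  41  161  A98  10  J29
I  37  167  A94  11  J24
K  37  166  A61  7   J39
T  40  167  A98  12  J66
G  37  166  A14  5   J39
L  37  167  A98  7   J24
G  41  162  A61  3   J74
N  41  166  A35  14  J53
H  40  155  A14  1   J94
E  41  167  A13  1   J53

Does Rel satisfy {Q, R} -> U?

Yes

(Q=50, R=167): 1 row → U = J25 ✓
(Q=41, R=155): 1 row → U = J52 ✓
(Q=41, R=162): 2 rows → U = J74, J74 ✓
(Q=51, R=161): 1 row → U = J23 ✓
(Q=41, R=161): 1 row → U = J29 ✓
(Q=37, R=167): 2 rows → U = J24, J24 ✓
(Q=37, R=166): 2 rows → U = J39, J39 ✓
(Q=40, R=167): 1 row → U = J66 ✓
(Q=41, R=166): 1 row → U = J53 ✓
(Q=40, R=155): 1 row → U = J94 ✓
(Q=41, R=167): 1 row → U = J53 ✓
Every {Q, R} value is associated with a single U value, so {Q, R} -> U holds.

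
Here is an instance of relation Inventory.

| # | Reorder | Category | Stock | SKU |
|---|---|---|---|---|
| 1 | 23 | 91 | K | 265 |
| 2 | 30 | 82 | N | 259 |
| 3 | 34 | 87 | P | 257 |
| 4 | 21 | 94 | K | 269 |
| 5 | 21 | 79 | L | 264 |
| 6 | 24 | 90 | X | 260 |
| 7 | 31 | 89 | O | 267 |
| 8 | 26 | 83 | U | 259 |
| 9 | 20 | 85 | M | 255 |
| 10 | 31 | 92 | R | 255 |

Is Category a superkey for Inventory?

All 10 rows have distinct Category values, so Category → (all attributes) holds and Category is a superkey.

Yes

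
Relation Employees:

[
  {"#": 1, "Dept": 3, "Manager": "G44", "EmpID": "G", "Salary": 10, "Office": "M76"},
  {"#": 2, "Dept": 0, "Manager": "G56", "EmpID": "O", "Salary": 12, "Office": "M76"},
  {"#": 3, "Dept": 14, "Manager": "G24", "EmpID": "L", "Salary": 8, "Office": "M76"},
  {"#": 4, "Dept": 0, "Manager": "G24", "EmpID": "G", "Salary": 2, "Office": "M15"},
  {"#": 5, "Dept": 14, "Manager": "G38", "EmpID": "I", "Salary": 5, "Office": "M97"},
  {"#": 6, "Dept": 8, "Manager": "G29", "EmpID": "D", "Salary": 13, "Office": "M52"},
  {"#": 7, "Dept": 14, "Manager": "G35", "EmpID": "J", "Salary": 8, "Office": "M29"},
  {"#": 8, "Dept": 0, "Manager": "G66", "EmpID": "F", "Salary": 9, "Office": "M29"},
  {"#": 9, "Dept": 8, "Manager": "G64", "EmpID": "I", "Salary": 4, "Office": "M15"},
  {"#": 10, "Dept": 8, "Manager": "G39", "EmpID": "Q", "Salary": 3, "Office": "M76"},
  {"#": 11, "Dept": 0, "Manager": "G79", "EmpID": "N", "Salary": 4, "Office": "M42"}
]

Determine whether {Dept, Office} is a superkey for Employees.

Yes

All 11 rows have distinct {Dept, Office} values, so {Dept, Office} → (all attributes) holds and {Dept, Office} is a superkey.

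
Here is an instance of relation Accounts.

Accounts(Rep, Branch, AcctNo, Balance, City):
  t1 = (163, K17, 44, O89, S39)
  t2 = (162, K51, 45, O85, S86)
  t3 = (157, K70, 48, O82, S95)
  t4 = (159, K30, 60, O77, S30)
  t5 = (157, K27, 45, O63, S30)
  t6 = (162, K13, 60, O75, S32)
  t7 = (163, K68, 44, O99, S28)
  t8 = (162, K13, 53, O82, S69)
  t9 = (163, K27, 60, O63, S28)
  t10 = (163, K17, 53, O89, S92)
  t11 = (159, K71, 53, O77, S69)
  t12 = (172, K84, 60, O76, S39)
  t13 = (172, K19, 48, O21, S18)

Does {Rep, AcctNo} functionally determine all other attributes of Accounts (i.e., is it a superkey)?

Rows 1 and 7 have the same {Rep, AcctNo} value (Rep=163, AcctNo=44) but are distinct tuples, so {Rep, AcctNo} does not determine every attribute — not a superkey.

No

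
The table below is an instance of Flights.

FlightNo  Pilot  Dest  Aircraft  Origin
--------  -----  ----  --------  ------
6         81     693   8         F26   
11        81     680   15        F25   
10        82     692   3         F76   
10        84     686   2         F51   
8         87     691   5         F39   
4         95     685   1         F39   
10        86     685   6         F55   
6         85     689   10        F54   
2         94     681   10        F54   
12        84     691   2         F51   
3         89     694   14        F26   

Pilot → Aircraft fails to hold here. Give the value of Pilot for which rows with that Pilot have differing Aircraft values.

Pilot=81: 2 rows → Aircraft takes values {8, 15} — violation
Pilot=82: 1 row → Aircraft = 3 ✓
Pilot=84: 2 rows → Aircraft = 2, 2 ✓
Pilot=87: 1 row → Aircraft = 5 ✓
Pilot=95: 1 row → Aircraft = 1 ✓
Pilot=86: 1 row → Aircraft = 6 ✓
Pilot=85: 1 row → Aircraft = 10 ✓
Pilot=94: 1 row → Aircraft = 10 ✓
Pilot=89: 1 row → Aircraft = 14 ✓
The only Pilot value with inconsistent Aircraft is Pilot=81.

81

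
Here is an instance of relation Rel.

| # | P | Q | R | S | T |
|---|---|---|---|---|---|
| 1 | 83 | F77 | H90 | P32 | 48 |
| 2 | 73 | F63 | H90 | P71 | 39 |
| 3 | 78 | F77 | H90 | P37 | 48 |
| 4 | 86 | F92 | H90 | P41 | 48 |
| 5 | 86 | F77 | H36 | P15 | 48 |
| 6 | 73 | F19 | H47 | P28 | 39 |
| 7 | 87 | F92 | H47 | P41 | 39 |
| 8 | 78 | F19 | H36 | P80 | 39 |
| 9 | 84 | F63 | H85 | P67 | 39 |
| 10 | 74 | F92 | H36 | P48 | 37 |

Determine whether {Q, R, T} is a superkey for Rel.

Rows 1 and 3 have the same {Q, R, T} value (Q=F77, R=H90, T=48) but are distinct tuples, so {Q, R, T} does not determine every attribute — not a superkey.

No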